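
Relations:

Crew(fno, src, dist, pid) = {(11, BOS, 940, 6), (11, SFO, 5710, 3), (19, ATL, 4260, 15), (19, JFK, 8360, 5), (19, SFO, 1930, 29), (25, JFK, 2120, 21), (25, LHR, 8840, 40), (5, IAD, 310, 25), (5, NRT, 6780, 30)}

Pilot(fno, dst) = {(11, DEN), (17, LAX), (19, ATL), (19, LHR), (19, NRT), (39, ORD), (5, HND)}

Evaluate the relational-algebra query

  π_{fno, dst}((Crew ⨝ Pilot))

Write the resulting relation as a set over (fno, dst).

{(11, DEN), (19, ATL), (19, LHR), (19, NRT), (5, HND)}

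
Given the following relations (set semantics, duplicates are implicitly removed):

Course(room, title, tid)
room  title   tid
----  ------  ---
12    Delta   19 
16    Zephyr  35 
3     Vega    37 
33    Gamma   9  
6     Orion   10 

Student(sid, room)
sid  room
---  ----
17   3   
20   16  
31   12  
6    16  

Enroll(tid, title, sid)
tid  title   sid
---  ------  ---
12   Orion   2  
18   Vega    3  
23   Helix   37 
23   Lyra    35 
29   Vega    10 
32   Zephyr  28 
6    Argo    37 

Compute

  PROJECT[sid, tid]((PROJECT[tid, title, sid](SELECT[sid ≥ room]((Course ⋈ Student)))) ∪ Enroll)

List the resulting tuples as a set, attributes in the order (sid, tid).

Natural join on room: {(12, Delta, 19, 31), (16, Zephyr, 35, 20), (16, Zephyr, 35, 6), (3, Vega, 37, 17)}
σ[sid ≥ room]: keep tuples satisfying sid ≥ room → {(12, Delta, 19, 31), (16, Zephyr, 35, 20), (3, Vega, 37, 17)}
π[tid, title, sid]: project onto (tid, title, sid) → {(19, Delta, 31), (35, Zephyr, 20), (37, Vega, 17)}
Union: {(19, Delta, 31), (35, Zephyr, 20), (37, Vega, 17)} with {(12, Orion, 2), (18, Vega, 3), (23, Helix, 37), (23, Lyra, 35), (29, Vega, 10), (32, Zephyr, 28), (6, Argo, 37)} → {(12, Orion, 2), (18, Vega, 3), (19, Delta, 31), (23, Helix, 37), (23, Lyra, 35), (29, Vega, 10), (32, Zephyr, 28), (35, Zephyr, 20), (37, Vega, 17), (6, Argo, 37)}
π[sid, tid]: project onto (sid, tid) → {(10, 29), (17, 37), (2, 12), (20, 35), (28, 32), (3, 18), (31, 19), (35, 23), (37, 23), (37, 6)}

{(10, 29), (17, 37), (2, 12), (20, 35), (28, 32), (3, 18), (31, 19), (35, 23), (37, 23), (37, 6)}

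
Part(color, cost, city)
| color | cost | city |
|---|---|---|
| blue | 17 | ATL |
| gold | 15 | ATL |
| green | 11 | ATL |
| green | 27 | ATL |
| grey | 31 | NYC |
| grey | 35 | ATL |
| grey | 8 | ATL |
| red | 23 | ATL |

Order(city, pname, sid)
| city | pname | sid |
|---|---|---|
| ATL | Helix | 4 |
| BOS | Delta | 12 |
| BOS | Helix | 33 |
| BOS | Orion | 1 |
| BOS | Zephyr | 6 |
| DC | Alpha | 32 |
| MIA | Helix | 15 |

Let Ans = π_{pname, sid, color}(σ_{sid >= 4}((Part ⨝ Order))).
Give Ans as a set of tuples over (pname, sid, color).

{(Helix, 4, blue), (Helix, 4, gold), (Helix, 4, green), (Helix, 4, grey), (Helix, 4, red)}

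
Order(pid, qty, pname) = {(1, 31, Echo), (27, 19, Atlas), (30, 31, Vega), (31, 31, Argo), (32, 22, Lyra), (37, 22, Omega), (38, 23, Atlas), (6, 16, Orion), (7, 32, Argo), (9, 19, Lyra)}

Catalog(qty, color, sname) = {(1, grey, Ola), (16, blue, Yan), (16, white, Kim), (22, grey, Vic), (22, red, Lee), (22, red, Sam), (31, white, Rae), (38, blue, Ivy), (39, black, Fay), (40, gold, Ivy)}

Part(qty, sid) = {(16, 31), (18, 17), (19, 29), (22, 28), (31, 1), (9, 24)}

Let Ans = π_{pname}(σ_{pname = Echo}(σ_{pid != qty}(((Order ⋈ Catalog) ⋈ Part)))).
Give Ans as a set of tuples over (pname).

Natural join on qty: {(1, 31, Echo, white, Rae), (30, 31, Vega, white, Rae), (31, 31, Argo, white, Rae), (32, 22, Lyra, grey, Vic), (32, 22, Lyra, red, Lee), (32, 22, Lyra, red, Sam), (37, 22, Omega, grey, Vic), (37, 22, Omega, red, Lee), (37, 22, Omega, red, Sam), (6, 16, Orion, blue, Yan), (6, 16, Orion, white, Kim)}
Natural join on qty: {(1, 31, Echo, white, Rae, 1), (30, 31, Vega, white, Rae, 1), (31, 31, Argo, white, Rae, 1), (32, 22, Lyra, grey, Vic, 28), (32, 22, Lyra, red, Lee, 28), (32, 22, Lyra, red, Sam, 28), (37, 22, Omega, grey, Vic, 28), (37, 22, Omega, red, Lee, 28), (37, 22, Omega, red, Sam, 28), (6, 16, Orion, blue, Yan, 31), (6, 16, Orion, white, Kim, 31)}
Filtering on pid != qty leaves {(1, 31, Echo, white, Rae, 1), (30, 31, Vega, white, Rae, 1), (32, 22, Lyra, grey, Vic, 28), (32, 22, Lyra, red, Lee, 28), (32, 22, Lyra, red, Sam, 28), (37, 22, Omega, grey, Vic, 28), (37, 22, Omega, red, Lee, 28), (37, 22, Omega, red, Sam, 28), (6, 16, Orion, blue, Yan, 31), (6, 16, Orion, white, Kim, 31)}.
Filtering on pname = Echo leaves {(1, 31, Echo, white, Rae, 1)}.
π[pname]: project onto (pname) → {Echo}

{Echo}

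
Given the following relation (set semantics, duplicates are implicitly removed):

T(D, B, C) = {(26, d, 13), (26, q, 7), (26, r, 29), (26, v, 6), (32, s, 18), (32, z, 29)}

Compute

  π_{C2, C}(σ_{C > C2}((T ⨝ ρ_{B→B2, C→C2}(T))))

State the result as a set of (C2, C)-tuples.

{(13, 29), (18, 29), (6, 13), (6, 29), (6, 7), (7, 13), (7, 29)}

ρ[B→B2, C→C2]: schema becomes (D, B2, C2); tuples unchanged.
Natural join on D: {(26, d, 13, d, 13), (26, d, 13, q, 7), (26, d, 13, r, 29), (26, d, 13, v, 6), (26, q, 7, d, 13), (26, q, 7, q, 7), (26, q, 7, r, 29), (26, q, 7, v, 6), (26, r, 29, d, 13), (26, r, 29, q, 7), (26, r, 29, r, 29), (26, r, 29, v, 6), (26, v, 6, d, 13), (26, v, 6, q, 7), (26, v, 6, r, 29), (26, v, 6, v, 6), (32, s, 18, s, 18), (32, s, 18, z, 29), (32, z, 29, s, 18), (32, z, 29, z, 29)}
σ[C > C2]: keep tuples satisfying C > C2 → {(26, d, 13, q, 7), (26, d, 13, v, 6), (26, q, 7, v, 6), (26, r, 29, d, 13), (26, r, 29, q, 7), (26, r, 29, v, 6), (32, z, 29, s, 18)}
π[C2, C]: project onto (C2, C) → {(13, 29), (18, 29), (6, 13), (6, 29), (6, 7), (7, 13), (7, 29)}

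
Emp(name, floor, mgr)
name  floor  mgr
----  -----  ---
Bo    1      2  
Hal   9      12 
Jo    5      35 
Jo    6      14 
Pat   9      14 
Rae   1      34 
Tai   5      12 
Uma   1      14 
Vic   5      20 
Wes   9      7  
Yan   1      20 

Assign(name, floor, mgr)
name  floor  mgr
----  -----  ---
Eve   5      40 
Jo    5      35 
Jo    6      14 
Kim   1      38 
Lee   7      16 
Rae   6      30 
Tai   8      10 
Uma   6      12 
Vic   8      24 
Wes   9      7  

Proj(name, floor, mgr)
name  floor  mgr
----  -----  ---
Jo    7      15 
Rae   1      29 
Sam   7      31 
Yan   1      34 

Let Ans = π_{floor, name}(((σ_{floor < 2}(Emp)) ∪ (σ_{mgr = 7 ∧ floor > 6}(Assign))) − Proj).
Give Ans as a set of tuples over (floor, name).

{(1, Bo), (1, Rae), (1, Uma), (1, Yan), (9, Wes)}

Selection floor < 2: {(Bo, 1, 2), (Rae, 1, 34), (Uma, 1, 14), (Yan, 1, 20)}
Selection mgr = 7 ∧ floor > 6: {(Wes, 9, 7)}
Set union of the two operands is {(Bo, 1, 2), (Rae, 1, 34), (Uma, 1, 14), (Wes, 9, 7), (Yan, 1, 20)}.
Set difference of the two operands is {(Bo, 1, 2), (Rae, 1, 34), (Uma, 1, 14), (Wes, 9, 7), (Yan, 1, 20)}.
Keep only column(s) floor, name: {(1, Bo), (1, Rae), (1, Uma), (1, Yan), (9, Wes)}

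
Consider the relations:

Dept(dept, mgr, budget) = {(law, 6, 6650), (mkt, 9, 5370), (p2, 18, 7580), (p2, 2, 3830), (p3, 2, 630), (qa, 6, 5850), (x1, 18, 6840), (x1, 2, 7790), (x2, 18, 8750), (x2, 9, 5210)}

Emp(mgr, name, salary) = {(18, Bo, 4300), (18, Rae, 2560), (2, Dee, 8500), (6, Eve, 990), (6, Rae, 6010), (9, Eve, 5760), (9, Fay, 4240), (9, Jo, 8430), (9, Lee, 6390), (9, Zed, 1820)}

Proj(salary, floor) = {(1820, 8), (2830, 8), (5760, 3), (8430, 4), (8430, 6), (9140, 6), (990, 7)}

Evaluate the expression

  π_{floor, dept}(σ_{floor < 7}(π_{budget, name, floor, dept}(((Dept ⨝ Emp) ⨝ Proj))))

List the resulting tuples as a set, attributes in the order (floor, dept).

{(3, mkt), (3, x2), (4, mkt), (4, x2), (6, mkt), (6, x2)}

Joining Dept and Emp on mgr yields {(law, 6, 6650, Eve, 990), (law, 6, 6650, Rae, 6010), (mkt, 9, 5370, Eve, 5760), (mkt, 9, 5370, Fay, 4240), (mkt, 9, 5370, Jo, 8430), (mkt, 9, 5370, Lee, 6390), (mkt, 9, 5370, Zed, 1820), (p2, 18, 7580, Bo, 4300), (p2, 18, 7580, Rae, 2560), (p2, 2, 3830, Dee, 8500), (p3, 2, 630, Dee, 8500), (qa, 6, 5850, Eve, 990), (qa, 6, 5850, Rae, 6010), (x1, 18, 6840, Bo, 4300), (x1, 18, 6840, Rae, 2560), (x1, 2, 7790, Dee, 8500), (x2, 18, 8750, Bo, 4300), (x2, 18, 8750, Rae, 2560), (x2, 9, 5210, Eve, 5760), (x2, 9, 5210, Fay, 4240), (x2, 9, 5210, Jo, 8430), (x2, 9, 5210, Lee, 6390), (x2, 9, 5210, Zed, 1820)}.
Joining (Dept ⨝ Emp) and Proj on salary yields {(law, 6, 6650, Eve, 990, 7), (mkt, 9, 5370, Eve, 5760, 3), (mkt, 9, 5370, Jo, 8430, 4), (mkt, 9, 5370, Jo, 8430, 6), (mkt, 9, 5370, Zed, 1820, 8), (qa, 6, 5850, Eve, 990, 7), (x2, 9, 5210, Eve, 5760, 3), (x2, 9, 5210, Jo, 8430, 4), (x2, 9, 5210, Jo, 8430, 6), (x2, 9, 5210, Zed, 1820, 8)}.
Projecting to budget, name, floor, dept: {(5210, Eve, 3, x2), (5210, Jo, 4, x2), (5210, Jo, 6, x2), (5210, Zed, 8, x2), (5370, Eve, 3, mkt), (5370, Jo, 4, mkt), (5370, Jo, 6, mkt), (5370, Zed, 8, mkt), (5850, Eve, 7, qa), (6650, Eve, 7, law)}
Selection floor < 7: {(5210, Eve, 3, x2), (5210, Jo, 4, x2), (5210, Jo, 6, x2), (5370, Eve, 3, mkt), (5370, Jo, 4, mkt), (5370, Jo, 6, mkt)}
Projecting to floor, dept: {(3, mkt), (3, x2), (4, mkt), (4, x2), (6, mkt), (6, x2)}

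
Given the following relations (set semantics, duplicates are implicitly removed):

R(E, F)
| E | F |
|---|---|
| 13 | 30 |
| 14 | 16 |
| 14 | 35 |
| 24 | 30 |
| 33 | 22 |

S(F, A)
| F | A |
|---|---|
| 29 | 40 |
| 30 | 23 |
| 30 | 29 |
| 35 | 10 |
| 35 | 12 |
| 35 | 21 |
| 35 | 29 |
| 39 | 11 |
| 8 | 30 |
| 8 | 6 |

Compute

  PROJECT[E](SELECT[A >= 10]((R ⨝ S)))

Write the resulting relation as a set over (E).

{13, 14, 24}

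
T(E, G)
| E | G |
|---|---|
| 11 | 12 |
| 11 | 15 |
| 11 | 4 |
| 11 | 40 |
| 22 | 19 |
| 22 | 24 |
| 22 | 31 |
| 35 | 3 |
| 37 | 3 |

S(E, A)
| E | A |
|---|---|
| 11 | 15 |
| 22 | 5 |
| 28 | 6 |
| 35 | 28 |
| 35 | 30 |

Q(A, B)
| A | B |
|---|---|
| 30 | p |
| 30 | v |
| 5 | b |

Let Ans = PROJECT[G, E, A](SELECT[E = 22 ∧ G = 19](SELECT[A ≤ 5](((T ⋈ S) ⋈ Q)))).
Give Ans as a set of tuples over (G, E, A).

Joining T and S on E yields {(11, 12, 15), (11, 15, 15), (11, 4, 15), (11, 40, 15), (22, 19, 5), (22, 24, 5), (22, 31, 5), (35, 3, 28), (35, 3, 30)}.
Joining (T ⋈ S) and Q on A yields {(22, 19, 5, b), (22, 24, 5, b), (22, 31, 5, b), (35, 3, 30, p), (35, 3, 30, v)}.
Apply σ_{A ≤ 5}; surviving tuples: {(22, 19, 5, b), (22, 24, 5, b), (22, 31, 5, b)}
Apply σ_{E = 22 ∧ G = 19}; surviving tuples: {(22, 19, 5, b)}
Projecting to G, E, A: {(19, 22, 5)}

{(19, 22, 5)}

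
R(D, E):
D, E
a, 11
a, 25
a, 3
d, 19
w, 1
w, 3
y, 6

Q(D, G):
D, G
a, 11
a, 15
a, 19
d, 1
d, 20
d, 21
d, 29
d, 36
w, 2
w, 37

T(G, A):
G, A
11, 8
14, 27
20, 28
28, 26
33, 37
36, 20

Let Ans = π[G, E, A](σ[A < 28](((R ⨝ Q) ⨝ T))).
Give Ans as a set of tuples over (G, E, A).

{(11, 11, 8), (11, 25, 8), (11, 3, 8), (36, 19, 20)}

R ⋈ Q (natural join on D): {(a, 11, 11), (a, 11, 15), (a, 11, 19), (a, 25, 11), (a, 25, 15), (a, 25, 19), (a, 3, 11), (a, 3, 15), (a, 3, 19), (d, 19, 1), (d, 19, 20), (d, 19, 21), (d, 19, 29), (d, 19, 36), (w, 1, 2), (w, 1, 37), (w, 3, 2), (w, 3, 37)}
(R ⨝ Q) ⋈ T (natural join on G): {(a, 11, 11, 8), (a, 25, 11, 8), (a, 3, 11, 8), (d, 19, 20, 28), (d, 19, 36, 20)}
Filtering on A < 28 leaves {(a, 11, 11, 8), (a, 25, 11, 8), (a, 3, 11, 8), (d, 19, 36, 20)}.
π[G, E, A]: project onto (G, E, A) → {(11, 11, 8), (11, 25, 8), (11, 3, 8), (36, 19, 20)}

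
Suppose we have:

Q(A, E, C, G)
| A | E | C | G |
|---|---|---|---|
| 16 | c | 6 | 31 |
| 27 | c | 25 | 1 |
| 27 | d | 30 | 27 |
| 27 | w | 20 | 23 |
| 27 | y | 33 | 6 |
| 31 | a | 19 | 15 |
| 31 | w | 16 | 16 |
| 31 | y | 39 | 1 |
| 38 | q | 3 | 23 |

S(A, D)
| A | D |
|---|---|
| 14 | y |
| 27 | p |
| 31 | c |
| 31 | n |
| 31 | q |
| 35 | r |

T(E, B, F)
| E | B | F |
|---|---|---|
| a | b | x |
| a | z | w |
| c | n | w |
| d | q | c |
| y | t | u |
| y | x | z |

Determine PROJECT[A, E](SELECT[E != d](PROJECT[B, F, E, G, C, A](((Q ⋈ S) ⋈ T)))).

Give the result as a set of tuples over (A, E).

Joining Q and S on A yields {(27, c, 25, 1, p), (27, d, 30, 27, p), (27, w, 20, 23, p), (27, y, 33, 6, p), (31, a, 19, 15, c), (31, a, 19, 15, n), (31, a, 19, 15, q), (31, w, 16, 16, c), (31, w, 16, 16, n), (31, w, 16, 16, q), (31, y, 39, 1, c), (31, y, 39, 1, n), (31, y, 39, 1, q)}.
Joining (Q ⋈ S) and T on E yields {(27, c, 25, 1, p, n, w), (27, d, 30, 27, p, q, c), (27, y, 33, 6, p, t, u), (27, y, 33, 6, p, x, z), (31, a, 19, 15, c, b, x), (31, a, 19, 15, c, z, w), (31, a, 19, 15, n, b, x), (31, a, 19, 15, n, z, w), (31, a, 19, 15, q, b, x), (31, a, 19, 15, q, z, w), (31, y, 39, 1, c, t, u), (31, y, 39, 1, c, x, z), (31, y, 39, 1, n, t, u), (31, y, 39, 1, n, x, z), (31, y, 39, 1, q, t, u), (31, y, 39, 1, q, x, z)}.
π_{B, F, E, G, C, A} gives {(b, x, a, 15, 19, 31), (n, w, c, 1, 25, 27), (q, c, d, 27, 30, 27), (t, u, y, 1, 39, 31), (t, u, y, 6, 33, 27), (x, z, y, 1, 39, 31), (x, z, y, 6, 33, 27), (z, w, a, 15, 19, 31)} (8 duplicate(s) eliminated).
Filtering on E != d leaves {(b, x, a, 15, 19, 31), (n, w, c, 1, 25, 27), (t, u, y, 1, 39, 31), (t, u, y, 6, 33, 27), (x, z, y, 1, 39, 31), (x, z, y, 6, 33, 27), (z, w, a, 15, 19, 31)}.
π_{A, E} gives {(27, c), (27, y), (31, a), (31, y)} (3 duplicate(s) eliminated).

{(27, c), (27, y), (31, a), (31, y)}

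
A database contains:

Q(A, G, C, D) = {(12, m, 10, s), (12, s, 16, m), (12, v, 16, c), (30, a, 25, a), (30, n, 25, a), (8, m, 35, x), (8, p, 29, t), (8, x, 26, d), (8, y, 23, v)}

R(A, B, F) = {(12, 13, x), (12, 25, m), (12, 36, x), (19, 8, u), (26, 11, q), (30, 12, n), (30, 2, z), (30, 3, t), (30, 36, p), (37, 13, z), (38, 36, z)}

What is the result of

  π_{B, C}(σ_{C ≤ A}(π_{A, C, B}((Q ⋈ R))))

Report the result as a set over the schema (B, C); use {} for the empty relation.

{(12, 25), (13, 10), (2, 25), (25, 10), (3, 25), (36, 10), (36, 25)}

Q ⋈ R (natural join on A): {(12, m, 10, s, 13, x), (12, m, 10, s, 25, m), (12, m, 10, s, 36, x), (12, s, 16, m, 13, x), (12, s, 16, m, 25, m), (12, s, 16, m, 36, x), (12, v, 16, c, 13, x), (12, v, 16, c, 25, m), (12, v, 16, c, 36, x), (30, a, 25, a, 12, n), (30, a, 25, a, 2, z), (30, a, 25, a, 3, t), (30, a, 25, a, 36, p), (30, n, 25, a, 12, n), (30, n, 25, a, 2, z), (30, n, 25, a, 3, t), (30, n, 25, a, 36, p)}
π_{A, C, B} gives {(12, 10, 13), (12, 10, 25), (12, 10, 36), (12, 16, 13), (12, 16, 25), (12, 16, 36), (30, 25, 12), (30, 25, 2), (30, 25, 3), (30, 25, 36)} (7 duplicate(s) eliminated).
σ[C ≤ A]: keep tuples satisfying C ≤ A → {(12, 10, 13), (12, 10, 25), (12, 10, 36), (30, 25, 12), (30, 25, 2), (30, 25, 3), (30, 25, 36)}
π_{B, C} gives {(12, 25), (13, 10), (2, 25), (25, 10), (3, 25), (36, 10), (36, 25)}.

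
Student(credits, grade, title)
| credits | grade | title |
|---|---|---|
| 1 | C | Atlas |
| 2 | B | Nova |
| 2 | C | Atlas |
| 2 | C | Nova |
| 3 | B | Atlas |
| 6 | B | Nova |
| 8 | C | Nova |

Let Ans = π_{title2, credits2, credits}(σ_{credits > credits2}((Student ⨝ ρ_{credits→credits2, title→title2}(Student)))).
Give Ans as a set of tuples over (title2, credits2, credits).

ρ[credits→credits2, title→title2]: schema becomes (credits2, grade, title2); tuples unchanged.
Student ⋈ ρ_{credits→credits2, title→title2}(Student) (natural join on grade): {(1, C, Atlas, 1, Atlas), (1, C, Atlas, 2, Atlas), (1, C, Atlas, 2, Nova), (1, C, Atlas, 8, Nova), (2, B, Nova, 2, Nova), (2, B, Nova, 3, Atlas), (2, B, Nova, 6, Nova), (2, C, Atlas, 1, Atlas), (2, C, Atlas, 2, Atlas), (2, C, Atlas, 2, Nova), (2, C, Atlas, 8, Nova), (2, C, Nova, 1, Atlas), (2, C, Nova, 2, Atlas), (2, C, Nova, 2, Nova), (2, C, Nova, 8, Nova), (3, B, Atlas, 2, Nova), (3, B, Atlas, 3, Atlas), (3, B, Atlas, 6, Nova), (6, B, Nova, 2, Nova), (6, B, Nova, 3, Atlas), (6, B, Nova, 6, Nova), (8, C, Nova, 1, Atlas), (8, C, Nova, 2, Atlas), (8, C, Nova, 2, Nova), (8, C, Nova, 8, Nova)}
Selection credits > credits2: {(2, C, Atlas, 1, Atlas), (2, C, Nova, 1, Atlas), (3, B, Atlas, 2, Nova), (6, B, Nova, 2, Nova), (6, B, Nova, 3, Atlas), (8, C, Nova, 1, Atlas), (8, C, Nova, 2, Atlas), (8, C, Nova, 2, Nova)}
π[title2, credits2, credits]: project onto (title2, credits2, credits) (1 duplicate(s) eliminated) → {(Atlas, 1, 2), (Atlas, 1, 8), (Atlas, 2, 8), (Atlas, 3, 6), (Nova, 2, 3), (Nova, 2, 6), (Nova, 2, 8)}

{(Atlas, 1, 2), (Atlas, 1, 8), (Atlas, 2, 8), (Atlas, 3, 6), (Nova, 2, 3), (Nova, 2, 6), (Nova, 2, 8)}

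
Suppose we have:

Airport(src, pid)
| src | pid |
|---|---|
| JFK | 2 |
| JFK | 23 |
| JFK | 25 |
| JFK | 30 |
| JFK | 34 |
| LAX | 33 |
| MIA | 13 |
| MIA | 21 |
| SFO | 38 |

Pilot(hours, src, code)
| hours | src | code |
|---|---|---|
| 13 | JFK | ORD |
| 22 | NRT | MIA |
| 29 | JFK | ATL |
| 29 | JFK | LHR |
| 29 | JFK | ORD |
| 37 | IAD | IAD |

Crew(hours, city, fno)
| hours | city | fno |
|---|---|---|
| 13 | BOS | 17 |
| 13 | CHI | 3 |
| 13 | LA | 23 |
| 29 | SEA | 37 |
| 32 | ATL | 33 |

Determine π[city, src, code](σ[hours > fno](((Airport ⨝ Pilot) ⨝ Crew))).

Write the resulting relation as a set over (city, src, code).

{(CHI, JFK, ORD)}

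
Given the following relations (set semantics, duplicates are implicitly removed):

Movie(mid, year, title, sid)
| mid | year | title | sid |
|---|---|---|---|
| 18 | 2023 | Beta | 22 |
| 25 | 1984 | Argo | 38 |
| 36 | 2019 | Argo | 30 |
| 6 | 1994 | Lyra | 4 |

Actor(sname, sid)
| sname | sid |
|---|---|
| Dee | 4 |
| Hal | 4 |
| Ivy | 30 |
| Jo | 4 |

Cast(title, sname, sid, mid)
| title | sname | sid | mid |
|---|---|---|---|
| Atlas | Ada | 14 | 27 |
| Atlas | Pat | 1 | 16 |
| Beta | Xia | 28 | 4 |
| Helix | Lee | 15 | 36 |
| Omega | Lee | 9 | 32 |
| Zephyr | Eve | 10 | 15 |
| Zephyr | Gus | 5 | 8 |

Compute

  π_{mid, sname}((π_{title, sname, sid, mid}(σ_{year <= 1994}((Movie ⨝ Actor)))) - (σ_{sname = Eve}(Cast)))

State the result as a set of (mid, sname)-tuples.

{(6, Dee), (6, Hal), (6, Jo)}

Movie ⋈ Actor (natural join on sid): {(36, 2019, Argo, 30, Ivy), (6, 1994, Lyra, 4, Dee), (6, 1994, Lyra, 4, Hal), (6, 1994, Lyra, 4, Jo)}
σ[year <= 1994]: keep tuples satisfying year <= 1994 → {(6, 1994, Lyra, 4, Dee), (6, 1994, Lyra, 4, Hal), (6, 1994, Lyra, 4, Jo)}
π[title, sname, sid, mid]: project onto (title, sname, sid, mid) → {(Lyra, Dee, 4, 6), (Lyra, Hal, 4, 6), (Lyra, Jo, 4, 6)}
σ[sname = Eve]: keep tuples satisfying sname = Eve → {(Zephyr, Eve, 10, 15)}
Taking the difference: {(Lyra, Dee, 4, 6), (Lyra, Hal, 4, 6), (Lyra, Jo, 4, 6)}
π[mid, sname]: project onto (mid, sname) → {(6, Dee), (6, Hal), (6, Jo)}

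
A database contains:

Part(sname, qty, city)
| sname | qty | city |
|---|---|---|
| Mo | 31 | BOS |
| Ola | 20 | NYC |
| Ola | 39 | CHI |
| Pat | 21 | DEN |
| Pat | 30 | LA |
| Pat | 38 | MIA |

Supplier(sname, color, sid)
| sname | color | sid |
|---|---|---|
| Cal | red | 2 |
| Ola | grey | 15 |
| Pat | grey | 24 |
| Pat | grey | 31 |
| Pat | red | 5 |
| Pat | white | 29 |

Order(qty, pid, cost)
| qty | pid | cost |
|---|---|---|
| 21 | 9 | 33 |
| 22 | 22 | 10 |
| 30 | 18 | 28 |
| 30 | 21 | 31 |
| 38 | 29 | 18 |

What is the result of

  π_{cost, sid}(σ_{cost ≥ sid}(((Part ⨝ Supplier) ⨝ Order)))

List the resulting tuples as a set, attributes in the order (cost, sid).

{(18, 5), (28, 24), (28, 5), (31, 24), (31, 29), (31, 31), (31, 5), (33, 24), (33, 29), (33, 31), (33, 5)}

Part ⋈ Supplier (natural join on sname): {(Ola, 20, NYC, grey, 15), (Ola, 39, CHI, grey, 15), (Pat, 21, DEN, grey, 24), (Pat, 21, DEN, grey, 31), (Pat, 21, DEN, red, 5), (Pat, 21, DEN, white, 29), (Pat, 30, LA, grey, 24), (Pat, 30, LA, grey, 31), (Pat, 30, LA, red, 5), (Pat, 30, LA, white, 29), (Pat, 38, MIA, grey, 24), (Pat, 38, MIA, grey, 31), (Pat, 38, MIA, red, 5), (Pat, 38, MIA, white, 29)}
(Part ⨝ Supplier) ⋈ Order (natural join on qty): {(Pat, 21, DEN, grey, 24, 9, 33), (Pat, 21, DEN, grey, 31, 9, 33), (Pat, 21, DEN, red, 5, 9, 33), (Pat, 21, DEN, white, 29, 9, 33), (Pat, 30, LA, grey, 24, 18, 28), (Pat, 30, LA, grey, 24, 21, 31), (Pat, 30, LA, grey, 31, 18, 28), (Pat, 30, LA, grey, 31, 21, 31), (Pat, 30, LA, red, 5, 18, 28), (Pat, 30, LA, red, 5, 21, 31), (Pat, 30, LA, white, 29, 18, 28), (Pat, 30, LA, white, 29, 21, 31), (Pat, 38, MIA, grey, 24, 29, 18), (Pat, 38, MIA, grey, 31, 29, 18), (Pat, 38, MIA, red, 5, 29, 18), (Pat, 38, MIA, white, 29, 29, 18)}
Filtering on cost ≥ sid leaves {(Pat, 21, DEN, grey, 24, 9, 33), (Pat, 21, DEN, grey, 31, 9, 33), (Pat, 21, DEN, red, 5, 9, 33), (Pat, 21, DEN, white, 29, 9, 33), (Pat, 30, LA, grey, 24, 18, 28), (Pat, 30, LA, grey, 24, 21, 31), (Pat, 30, LA, grey, 31, 21, 31), (Pat, 30, LA, red, 5, 18, 28), (Pat, 30, LA, red, 5, 21, 31), (Pat, 30, LA, white, 29, 21, 31), (Pat, 38, MIA, red, 5, 29, 18)}.
π[cost, sid]: project onto (cost, sid) → {(18, 5), (28, 24), (28, 5), (31, 24), (31, 29), (31, 31), (31, 5), (33, 24), (33, 29), (33, 31), (33, 5)}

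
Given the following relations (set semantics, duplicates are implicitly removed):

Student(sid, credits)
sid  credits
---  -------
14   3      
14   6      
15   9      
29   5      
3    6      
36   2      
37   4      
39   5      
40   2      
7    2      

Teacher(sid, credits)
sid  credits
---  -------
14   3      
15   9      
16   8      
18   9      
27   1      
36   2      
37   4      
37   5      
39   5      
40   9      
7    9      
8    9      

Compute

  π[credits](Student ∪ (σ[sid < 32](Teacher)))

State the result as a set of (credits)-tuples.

{1, 2, 3, 4, 5, 6, 8, 9}

Apply σ_{sid < 32}; surviving tuples: {(14, 3), (15, 9), (16, 8), (18, 9), (27, 1), (7, 9), (8, 9)}
Union: {(14, 3), (14, 6), (15, 9), (29, 5), (3, 6), (36, 2), (37, 4), (39, 5), (40, 2), (7, 2)} with {(14, 3), (15, 9), (16, 8), (18, 9), (27, 1), (7, 9), (8, 9)} → {(14, 3), (14, 6), (15, 9), (16, 8), (18, 9), (27, 1), (29, 5), (3, 6), (36, 2), (37, 4), (39, 5), (40, 2), (7, 2), (7, 9), (8, 9)}
Keep only column(s) credits (7 duplicate(s) eliminated): {1, 2, 3, 4, 5, 6, 8, 9}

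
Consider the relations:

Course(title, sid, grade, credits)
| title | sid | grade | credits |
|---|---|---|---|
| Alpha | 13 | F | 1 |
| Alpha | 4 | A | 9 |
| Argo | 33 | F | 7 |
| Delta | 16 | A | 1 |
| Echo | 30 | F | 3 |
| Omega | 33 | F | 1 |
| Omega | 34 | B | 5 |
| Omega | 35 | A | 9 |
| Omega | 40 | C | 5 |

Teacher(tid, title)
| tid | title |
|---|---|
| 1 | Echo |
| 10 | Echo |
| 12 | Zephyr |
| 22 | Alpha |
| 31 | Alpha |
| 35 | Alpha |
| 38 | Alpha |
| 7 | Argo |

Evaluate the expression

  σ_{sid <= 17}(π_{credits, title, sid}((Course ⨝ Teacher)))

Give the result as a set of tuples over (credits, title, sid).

Joining Course and Teacher on title yields {(Alpha, 13, F, 1, 22), (Alpha, 13, F, 1, 31), (Alpha, 13, F, 1, 35), (Alpha, 13, F, 1, 38), (Alpha, 4, A, 9, 22), (Alpha, 4, A, 9, 31), (Alpha, 4, A, 9, 35), (Alpha, 4, A, 9, 38), (Argo, 33, F, 7, 7), (Echo, 30, F, 3, 1), (Echo, 30, F, 3, 10)}.
π[credits, title, sid]: project onto (credits, title, sid) (7 duplicate(s) eliminated) → {(1, Alpha, 13), (3, Echo, 30), (7, Argo, 33), (9, Alpha, 4)}
σ[sid <= 17]: keep tuples satisfying sid <= 17 → {(1, Alpha, 13), (9, Alpha, 4)}

{(1, Alpha, 13), (9, Alpha, 4)}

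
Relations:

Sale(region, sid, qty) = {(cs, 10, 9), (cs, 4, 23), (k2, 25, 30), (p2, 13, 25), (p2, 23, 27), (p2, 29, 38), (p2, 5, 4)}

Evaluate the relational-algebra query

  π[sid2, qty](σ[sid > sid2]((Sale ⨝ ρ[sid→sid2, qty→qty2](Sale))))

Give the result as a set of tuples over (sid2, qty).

{(13, 27), (13, 38), (23, 38), (4, 9), (5, 25), (5, 27), (5, 38)}

ρ[sid→sid2, qty→qty2]: schema becomes (region, sid2, qty2); tuples unchanged.
Sale ⋈ ρ[sid→sid2, qty→qty2](Sale) (natural join on region): {(cs, 10, 9, 10, 9), (cs, 10, 9, 4, 23), (cs, 4, 23, 10, 9), (cs, 4, 23, 4, 23), (k2, 25, 30, 25, 30), (p2, 13, 25, 13, 25), (p2, 13, 25, 23, 27), (p2, 13, 25, 29, 38), (p2, 13, 25, 5, 4), (p2, 23, 27, 13, 25), (p2, 23, 27, 23, 27), (p2, 23, 27, 29, 38), (p2, 23, 27, 5, 4), (p2, 29, 38, 13, 25), (p2, 29, 38, 23, 27), (p2, 29, 38, 29, 38), (p2, 29, 38, 5, 4), (p2, 5, 4, 13, 25), (p2, 5, 4, 23, 27), (p2, 5, 4, 29, 38), (p2, 5, 4, 5, 4)}
Filtering on sid > sid2 leaves {(cs, 10, 9, 4, 23), (p2, 13, 25, 5, 4), (p2, 23, 27, 13, 25), (p2, 23, 27, 5, 4), (p2, 29, 38, 13, 25), (p2, 29, 38, 23, 27), (p2, 29, 38, 5, 4)}.
π_{sid2, qty} gives {(13, 27), (13, 38), (23, 38), (4, 9), (5, 25), (5, 27), (5, 38)}.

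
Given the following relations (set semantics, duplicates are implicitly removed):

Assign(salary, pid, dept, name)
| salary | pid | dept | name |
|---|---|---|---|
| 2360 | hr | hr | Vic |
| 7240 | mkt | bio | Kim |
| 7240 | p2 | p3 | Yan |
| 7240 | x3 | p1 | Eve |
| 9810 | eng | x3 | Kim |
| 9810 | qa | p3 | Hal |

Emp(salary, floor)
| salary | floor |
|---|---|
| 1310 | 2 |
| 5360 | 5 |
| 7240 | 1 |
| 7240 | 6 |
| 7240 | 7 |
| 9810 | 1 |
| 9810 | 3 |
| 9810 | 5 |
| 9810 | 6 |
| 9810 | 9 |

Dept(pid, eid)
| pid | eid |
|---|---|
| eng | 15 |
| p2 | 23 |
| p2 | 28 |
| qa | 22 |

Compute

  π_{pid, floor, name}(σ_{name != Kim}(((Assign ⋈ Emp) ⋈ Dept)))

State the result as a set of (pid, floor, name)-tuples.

{(p2, 1, Yan), (p2, 6, Yan), (p2, 7, Yan), (qa, 1, Hal), (qa, 3, Hal), (qa, 5, Hal), (qa, 6, Hal), (qa, 9, Hal)}

Joining Assign and Emp on salary yields {(7240, mkt, bio, Kim, 1), (7240, mkt, bio, Kim, 6), (7240, mkt, bio, Kim, 7), (7240, p2, p3, Yan, 1), (7240, p2, p3, Yan, 6), (7240, p2, p3, Yan, 7), (7240, x3, p1, Eve, 1), (7240, x3, p1, Eve, 6), (7240, x3, p1, Eve, 7), (9810, eng, x3, Kim, 1), (9810, eng, x3, Kim, 3), (9810, eng, x3, Kim, 5), (9810, eng, x3, Kim, 6), (9810, eng, x3, Kim, 9), (9810, qa, p3, Hal, 1), (9810, qa, p3, Hal, 3), (9810, qa, p3, Hal, 5), (9810, qa, p3, Hal, 6), (9810, qa, p3, Hal, 9)}.
Joining (Assign ⋈ Emp) and Dept on pid yields {(7240, p2, p3, Yan, 1, 23), (7240, p2, p3, Yan, 1, 28), (7240, p2, p3, Yan, 6, 23), (7240, p2, p3, Yan, 6, 28), (7240, p2, p3, Yan, 7, 23), (7240, p2, p3, Yan, 7, 28), (9810, eng, x3, Kim, 1, 15), (9810, eng, x3, Kim, 3, 15), (9810, eng, x3, Kim, 5, 15), (9810, eng, x3, Kim, 6, 15), (9810, eng, x3, Kim, 9, 15), (9810, qa, p3, Hal, 1, 22), (9810, qa, p3, Hal, 3, 22), (9810, qa, p3, Hal, 5, 22), (9810, qa, p3, Hal, 6, 22), (9810, qa, p3, Hal, 9, 22)}.
Apply σ_{name != Kim}; surviving tuples: {(7240, p2, p3, Yan, 1, 23), (7240, p2, p3, Yan, 1, 28), (7240, p2, p3, Yan, 6, 23), (7240, p2, p3, Yan, 6, 28), (7240, p2, p3, Yan, 7, 23), (7240, p2, p3, Yan, 7, 28), (9810, qa, p3, Hal, 1, 22), (9810, qa, p3, Hal, 3, 22), (9810, qa, p3, Hal, 5, 22), (9810, qa, p3, Hal, 6, 22), (9810, qa, p3, Hal, 9, 22)}
π[pid, floor, name]: project onto (pid, floor, name) (3 duplicate(s) eliminated) → {(p2, 1, Yan), (p2, 6, Yan), (p2, 7, Yan), (qa, 1, Hal), (qa, 3, Hal), (qa, 5, Hal), (qa, 6, Hal), (qa, 9, Hal)}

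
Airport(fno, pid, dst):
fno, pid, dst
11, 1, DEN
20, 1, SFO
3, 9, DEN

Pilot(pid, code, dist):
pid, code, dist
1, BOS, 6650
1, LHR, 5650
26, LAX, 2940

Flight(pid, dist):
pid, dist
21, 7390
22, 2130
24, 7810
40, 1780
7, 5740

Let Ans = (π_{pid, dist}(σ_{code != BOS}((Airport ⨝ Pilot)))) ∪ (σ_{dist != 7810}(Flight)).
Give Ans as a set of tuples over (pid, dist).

Joining Airport and Pilot on pid yields {(11, 1, DEN, BOS, 6650), (11, 1, DEN, LHR, 5650), (20, 1, SFO, BOS, 6650), (20, 1, SFO, LHR, 5650)}.
Apply σ_{code != BOS}; surviving tuples: {(11, 1, DEN, LHR, 5650), (20, 1, SFO, LHR, 5650)}
π[pid, dist]: project onto (pid, dist) (1 duplicate(s) eliminated) → {(1, 5650)}
Apply σ_{dist != 7810}; surviving tuples: {(21, 7390), (22, 2130), (40, 1780), (7, 5740)}
Union: {(1, 5650)} with {(21, 7390), (22, 2130), (40, 1780), (7, 5740)} → {(1, 5650), (21, 7390), (22, 2130), (40, 1780), (7, 5740)}

{(1, 5650), (21, 7390), (22, 2130), (40, 1780), (7, 5740)}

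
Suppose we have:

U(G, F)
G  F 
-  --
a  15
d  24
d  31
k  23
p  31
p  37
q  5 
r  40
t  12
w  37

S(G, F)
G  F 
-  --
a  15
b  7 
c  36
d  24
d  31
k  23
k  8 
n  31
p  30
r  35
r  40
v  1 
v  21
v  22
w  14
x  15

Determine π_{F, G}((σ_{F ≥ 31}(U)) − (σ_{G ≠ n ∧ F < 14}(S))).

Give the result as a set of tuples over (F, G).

{(31, d), (31, p), (37, p), (37, w), (40, r)}

Apply σ_{F ≥ 31}; surviving tuples: {(d, 31), (p, 31), (p, 37), (r, 40), (w, 37)}
Apply σ_{G ≠ n ∧ F < 14}; surviving tuples: {(b, 7), (k, 8), (v, 1)}
Difference: {(d, 31), (p, 31), (p, 37), (r, 40), (w, 37)} with {(b, 7), (k, 8), (v, 1)} → {(d, 31), (p, 31), (p, 37), (r, 40), (w, 37)}
Keep only column(s) F, G: {(31, d), (31, p), (37, p), (37, w), (40, r)}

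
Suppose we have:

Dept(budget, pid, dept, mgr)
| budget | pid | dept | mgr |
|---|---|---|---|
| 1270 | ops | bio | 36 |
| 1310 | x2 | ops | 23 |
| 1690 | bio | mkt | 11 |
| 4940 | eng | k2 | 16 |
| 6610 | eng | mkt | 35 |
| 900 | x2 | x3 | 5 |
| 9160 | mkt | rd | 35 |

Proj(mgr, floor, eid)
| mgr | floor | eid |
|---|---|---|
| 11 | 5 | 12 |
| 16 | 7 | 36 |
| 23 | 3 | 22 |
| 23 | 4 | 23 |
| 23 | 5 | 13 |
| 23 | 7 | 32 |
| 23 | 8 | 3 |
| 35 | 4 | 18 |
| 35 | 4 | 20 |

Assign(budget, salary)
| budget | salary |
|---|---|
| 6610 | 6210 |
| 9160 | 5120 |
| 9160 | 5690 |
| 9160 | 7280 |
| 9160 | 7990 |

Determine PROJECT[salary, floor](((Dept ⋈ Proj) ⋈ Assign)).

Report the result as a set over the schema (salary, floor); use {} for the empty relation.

{(5120, 4), (5690, 4), (6210, 4), (7280, 4), (7990, 4)}

Dept ⋈ Proj (natural join on mgr): {(1310, x2, ops, 23, 3, 22), (1310, x2, ops, 23, 4, 23), (1310, x2, ops, 23, 5, 13), (1310, x2, ops, 23, 7, 32), (1310, x2, ops, 23, 8, 3), (1690, bio, mkt, 11, 5, 12), (4940, eng, k2, 16, 7, 36), (6610, eng, mkt, 35, 4, 18), (6610, eng, mkt, 35, 4, 20), (9160, mkt, rd, 35, 4, 18), (9160, mkt, rd, 35, 4, 20)}
(Dept ⋈ Proj) ⋈ Assign (natural join on budget): {(6610, eng, mkt, 35, 4, 18, 6210), (6610, eng, mkt, 35, 4, 20, 6210), (9160, mkt, rd, 35, 4, 18, 5120), (9160, mkt, rd, 35, 4, 18, 5690), (9160, mkt, rd, 35, 4, 18, 7280), (9160, mkt, rd, 35, 4, 18, 7990), (9160, mkt, rd, 35, 4, 20, 5120), (9160, mkt, rd, 35, 4, 20, 5690), (9160, mkt, rd, 35, 4, 20, 7280), (9160, mkt, rd, 35, 4, 20, 7990)}
π_{salary, floor} gives {(5120, 4), (5690, 4), (6210, 4), (7280, 4), (7990, 4)} (5 duplicate(s) eliminated).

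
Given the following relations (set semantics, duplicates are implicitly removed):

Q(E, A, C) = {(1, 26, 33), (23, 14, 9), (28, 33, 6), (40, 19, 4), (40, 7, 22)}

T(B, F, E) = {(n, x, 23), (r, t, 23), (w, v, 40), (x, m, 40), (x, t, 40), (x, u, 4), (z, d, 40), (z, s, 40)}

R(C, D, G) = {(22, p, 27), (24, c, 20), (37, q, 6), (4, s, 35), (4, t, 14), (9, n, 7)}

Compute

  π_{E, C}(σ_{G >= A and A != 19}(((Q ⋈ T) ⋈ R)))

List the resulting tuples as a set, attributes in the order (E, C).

{(40, 22)}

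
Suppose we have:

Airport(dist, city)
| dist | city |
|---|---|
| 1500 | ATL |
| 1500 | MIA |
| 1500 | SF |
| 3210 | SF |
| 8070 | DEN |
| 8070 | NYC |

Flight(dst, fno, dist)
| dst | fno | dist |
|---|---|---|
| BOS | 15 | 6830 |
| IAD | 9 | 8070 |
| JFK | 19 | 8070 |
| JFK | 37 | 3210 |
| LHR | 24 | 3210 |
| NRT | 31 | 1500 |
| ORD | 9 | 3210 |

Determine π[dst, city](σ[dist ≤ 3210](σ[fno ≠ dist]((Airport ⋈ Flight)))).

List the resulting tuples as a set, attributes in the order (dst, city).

Airport ⋈ Flight (natural join on dist): {(1500, ATL, NRT, 31), (1500, MIA, NRT, 31), (1500, SF, NRT, 31), (3210, SF, JFK, 37), (3210, SF, LHR, 24), (3210, SF, ORD, 9), (8070, DEN, IAD, 9), (8070, DEN, JFK, 19), (8070, NYC, IAD, 9), (8070, NYC, JFK, 19)}
σ[fno ≠ dist]: keep tuples satisfying fno ≠ dist → {(1500, ATL, NRT, 31), (1500, MIA, NRT, 31), (1500, SF, NRT, 31), (3210, SF, JFK, 37), (3210, SF, LHR, 24), (3210, SF, ORD, 9), (8070, DEN, IAD, 9), (8070, DEN, JFK, 19), (8070, NYC, IAD, 9), (8070, NYC, JFK, 19)}
σ[dist ≤ 3210]: keep tuples satisfying dist ≤ 3210 → {(1500, ATL, NRT, 31), (1500, MIA, NRT, 31), (1500, SF, NRT, 31), (3210, SF, JFK, 37), (3210, SF, LHR, 24), (3210, SF, ORD, 9)}
π[dst, city]: project onto (dst, city) → {(JFK, SF), (LHR, SF), (NRT, ATL), (NRT, MIA), (NRT, SF), (ORD, SF)}

{(JFK, SF), (LHR, SF), (NRT, ATL), (NRT, MIA), (NRT, SF), (ORD, SF)}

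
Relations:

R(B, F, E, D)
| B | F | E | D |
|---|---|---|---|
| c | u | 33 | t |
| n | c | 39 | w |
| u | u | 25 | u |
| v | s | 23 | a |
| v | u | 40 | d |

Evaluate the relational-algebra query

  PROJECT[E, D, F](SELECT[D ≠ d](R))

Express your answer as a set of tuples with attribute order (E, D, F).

{(23, a, s), (25, u, u), (33, t, u), (39, w, c)}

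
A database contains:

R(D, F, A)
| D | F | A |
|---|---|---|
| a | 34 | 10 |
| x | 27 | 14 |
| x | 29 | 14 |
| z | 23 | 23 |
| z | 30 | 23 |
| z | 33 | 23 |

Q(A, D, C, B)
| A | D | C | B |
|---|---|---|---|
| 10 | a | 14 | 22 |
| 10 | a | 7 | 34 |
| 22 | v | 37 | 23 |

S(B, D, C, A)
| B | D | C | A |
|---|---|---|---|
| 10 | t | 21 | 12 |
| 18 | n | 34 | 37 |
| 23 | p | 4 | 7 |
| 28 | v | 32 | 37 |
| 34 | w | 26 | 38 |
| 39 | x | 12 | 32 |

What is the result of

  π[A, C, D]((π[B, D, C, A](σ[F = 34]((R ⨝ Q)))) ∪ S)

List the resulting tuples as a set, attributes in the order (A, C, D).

Joining R and Q on D, A yields {(a, 34, 10, 14, 22), (a, 34, 10, 7, 34)}.
σ[F = 34]: keep tuples satisfying F = 34 → {(a, 34, 10, 14, 22), (a, 34, 10, 7, 34)}
π[B, D, C, A]: project onto (B, D, C, A) → {(22, a, 14, 10), (34, a, 7, 10)}
Set union of the two operands is {(10, t, 21, 12), (18, n, 34, 37), (22, a, 14, 10), (23, p, 4, 7), (28, v, 32, 37), (34, a, 7, 10), (34, w, 26, 38), (39, x, 12, 32)}.
π[A, C, D]: project onto (A, C, D) → {(10, 14, a), (10, 7, a), (12, 21, t), (32, 12, x), (37, 32, v), (37, 34, n), (38, 26, w), (7, 4, p)}

{(10, 14, a), (10, 7, a), (12, 21, t), (32, 12, x), (37, 32, v), (37, 34, n), (38, 26, w), (7, 4, p)}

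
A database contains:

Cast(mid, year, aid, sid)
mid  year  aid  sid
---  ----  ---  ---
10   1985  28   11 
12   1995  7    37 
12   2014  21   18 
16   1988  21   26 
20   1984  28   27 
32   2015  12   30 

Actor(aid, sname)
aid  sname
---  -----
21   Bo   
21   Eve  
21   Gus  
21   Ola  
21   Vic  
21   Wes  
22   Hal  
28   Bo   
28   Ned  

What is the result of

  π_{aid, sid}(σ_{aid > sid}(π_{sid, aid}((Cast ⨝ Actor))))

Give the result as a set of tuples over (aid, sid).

Joining Cast and Actor on aid yields {(10, 1985, 28, 11, Bo), (10, 1985, 28, 11, Ned), (12, 2014, 21, 18, Bo), (12, 2014, 21, 18, Eve), (12, 2014, 21, 18, Gus), (12, 2014, 21, 18, Ola), (12, 2014, 21, 18, Vic), (12, 2014, 21, 18, Wes), (16, 1988, 21, 26, Bo), (16, 1988, 21, 26, Eve), (16, 1988, 21, 26, Gus), (16, 1988, 21, 26, Ola), (16, 1988, 21, 26, Vic), (16, 1988, 21, 26, Wes), (20, 1984, 28, 27, Bo), (20, 1984, 28, 27, Ned)}.
π_{sid, aid} gives {(11, 28), (18, 21), (26, 21), (27, 28)} (12 duplicate(s) eliminated).
σ[aid > sid]: keep tuples satisfying aid > sid → {(11, 28), (18, 21), (27, 28)}
π_{aid, sid} gives {(21, 18), (28, 11), (28, 27)}.

{(21, 18), (28, 11), (28, 27)}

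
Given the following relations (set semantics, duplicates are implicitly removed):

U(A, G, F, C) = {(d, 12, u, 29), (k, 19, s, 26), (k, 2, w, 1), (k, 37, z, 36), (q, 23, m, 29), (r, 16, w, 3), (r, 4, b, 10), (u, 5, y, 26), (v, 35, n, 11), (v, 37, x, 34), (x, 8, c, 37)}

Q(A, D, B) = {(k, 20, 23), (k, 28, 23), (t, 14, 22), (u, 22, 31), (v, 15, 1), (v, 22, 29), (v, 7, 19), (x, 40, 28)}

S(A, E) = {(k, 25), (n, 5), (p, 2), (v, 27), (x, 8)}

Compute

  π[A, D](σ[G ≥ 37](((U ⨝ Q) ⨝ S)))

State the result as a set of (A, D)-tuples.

U ⋈ Q (natural join on A): {(k, 19, s, 26, 20, 23), (k, 19, s, 26, 28, 23), (k, 2, w, 1, 20, 23), (k, 2, w, 1, 28, 23), (k, 37, z, 36, 20, 23), (k, 37, z, 36, 28, 23), (u, 5, y, 26, 22, 31), (v, 35, n, 11, 15, 1), (v, 35, n, 11, 22, 29), (v, 35, n, 11, 7, 19), (v, 37, x, 34, 15, 1), (v, 37, x, 34, 22, 29), (v, 37, x, 34, 7, 19), (x, 8, c, 37, 40, 28)}
(U ⨝ Q) ⋈ S (natural join on A): {(k, 19, s, 26, 20, 23, 25), (k, 19, s, 26, 28, 23, 25), (k, 2, w, 1, 20, 23, 25), (k, 2, w, 1, 28, 23, 25), (k, 37, z, 36, 20, 23, 25), (k, 37, z, 36, 28, 23, 25), (v, 35, n, 11, 15, 1, 27), (v, 35, n, 11, 22, 29, 27), (v, 35, n, 11, 7, 19, 27), (v, 37, x, 34, 15, 1, 27), (v, 37, x, 34, 22, 29, 27), (v, 37, x, 34, 7, 19, 27), (x, 8, c, 37, 40, 28, 8)}
Selection G ≥ 37: {(k, 37, z, 36, 20, 23, 25), (k, 37, z, 36, 28, 23, 25), (v, 37, x, 34, 15, 1, 27), (v, 37, x, 34, 22, 29, 27), (v, 37, x, 34, 7, 19, 27)}
π[A, D]: project onto (A, D) → {(k, 20), (k, 28), (v, 15), (v, 22), (v, 7)}

{(k, 20), (k, 28), (v, 15), (v, 22), (v, 7)}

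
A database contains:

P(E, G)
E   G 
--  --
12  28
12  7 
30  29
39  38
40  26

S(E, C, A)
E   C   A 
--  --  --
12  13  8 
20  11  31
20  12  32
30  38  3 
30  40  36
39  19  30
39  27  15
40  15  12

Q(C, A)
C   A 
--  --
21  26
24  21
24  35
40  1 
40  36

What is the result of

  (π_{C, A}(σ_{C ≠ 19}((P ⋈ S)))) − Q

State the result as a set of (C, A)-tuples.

{(13, 8), (15, 12), (27, 15), (38, 3)}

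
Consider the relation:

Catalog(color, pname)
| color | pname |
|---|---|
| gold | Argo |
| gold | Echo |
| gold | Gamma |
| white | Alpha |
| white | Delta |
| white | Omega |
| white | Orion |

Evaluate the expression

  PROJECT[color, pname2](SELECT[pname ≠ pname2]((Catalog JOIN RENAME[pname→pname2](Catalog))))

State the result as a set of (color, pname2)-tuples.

{(gold, Argo), (gold, Echo), (gold, Gamma), (white, Alpha), (white, Delta), (white, Omega), (white, Orion)}

ρ[pname→pname2]: schema becomes (color, pname2); tuples unchanged.
Joining Catalog and RENAME[pname→pname2](Catalog) on color yields {(gold, Argo, Argo), (gold, Argo, Echo), (gold, Argo, Gamma), (gold, Echo, Argo), (gold, Echo, Echo), (gold, Echo, Gamma), (gold, Gamma, Argo), (gold, Gamma, Echo), (gold, Gamma, Gamma), (white, Alpha, Alpha), (white, Alpha, Delta), (white, Alpha, Omega), (white, Alpha, Orion), (white, Delta, Alpha), (white, Delta, Delta), (white, Delta, Omega), (white, Delta, Orion), (white, Omega, Alpha), (white, Omega, Delta), (white, Omega, Omega), (white, Omega, Orion), (white, Orion, Alpha), (white, Orion, Delta), (white, Orion, Omega), (white, Orion, Orion)}.
σ[pname ≠ pname2]: keep tuples satisfying pname ≠ pname2 → {(gold, Argo, Echo), (gold, Argo, Gamma), (gold, Echo, Argo), (gold, Echo, Gamma), (gold, Gamma, Argo), (gold, Gamma, Echo), (white, Alpha, Delta), (white, Alpha, Omega), (white, Alpha, Orion), (white, Delta, Alpha), (white, Delta, Omega), (white, Delta, Orion), (white, Omega, Alpha), (white, Omega, Delta), (white, Omega, Orion), (white, Orion, Alpha), (white, Orion, Delta), (white, Orion, Omega)}
Projecting to color, pname2 (11 duplicate(s) eliminated): {(gold, Argo), (gold, Echo), (gold, Gamma), (white, Alpha), (white, Delta), (white, Omega), (white, Orion)}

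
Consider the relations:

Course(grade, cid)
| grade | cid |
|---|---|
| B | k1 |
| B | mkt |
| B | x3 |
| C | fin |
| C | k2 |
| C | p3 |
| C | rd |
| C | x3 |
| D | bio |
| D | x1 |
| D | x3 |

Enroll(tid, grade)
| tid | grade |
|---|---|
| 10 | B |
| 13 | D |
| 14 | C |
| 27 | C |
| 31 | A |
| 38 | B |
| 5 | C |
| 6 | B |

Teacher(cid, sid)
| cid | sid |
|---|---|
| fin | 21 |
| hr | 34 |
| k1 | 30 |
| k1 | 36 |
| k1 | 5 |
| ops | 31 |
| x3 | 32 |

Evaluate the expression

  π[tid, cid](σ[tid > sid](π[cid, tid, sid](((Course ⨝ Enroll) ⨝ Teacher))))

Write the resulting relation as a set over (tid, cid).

Course ⋈ Enroll (natural join on grade): {(B, k1, 10), (B, k1, 38), (B, k1, 6), (B, mkt, 10), (B, mkt, 38), (B, mkt, 6), (B, x3, 10), (B, x3, 38), (B, x3, 6), (C, fin, 14), (C, fin, 27), (C, fin, 5), (C, k2, 14), (C, k2, 27), (C, k2, 5), (C, p3, 14), (C, p3, 27), (C, p3, 5), (C, rd, 14), (C, rd, 27), (C, rd, 5), (C, x3, 14), (C, x3, 27), (C, x3, 5), (D, bio, 13), (D, x1, 13), (D, x3, 13)}
(Course ⨝ Enroll) ⋈ Teacher (natural join on cid): {(B, k1, 10, 30), (B, k1, 10, 36), (B, k1, 10, 5), (B, k1, 38, 30), (B, k1, 38, 36), (B, k1, 38, 5), (B, k1, 6, 30), (B, k1, 6, 36), (B, k1, 6, 5), (B, x3, 10, 32), (B, x3, 38, 32), (B, x3, 6, 32), (C, fin, 14, 21), (C, fin, 27, 21), (C, fin, 5, 21), (C, x3, 14, 32), (C, x3, 27, 32), (C, x3, 5, 32), (D, x3, 13, 32)}
Keep only column(s) cid, tid, sid: {(fin, 14, 21), (fin, 27, 21), (fin, 5, 21), (k1, 10, 30), (k1, 10, 36), (k1, 10, 5), (k1, 38, 30), (k1, 38, 36), (k1, 38, 5), (k1, 6, 30), (k1, 6, 36), (k1, 6, 5), (x3, 10, 32), (x3, 13, 32), (x3, 14, 32), (x3, 27, 32), (x3, 38, 32), (x3, 5, 32), (x3, 6, 32)}
Filtering on tid > sid leaves {(fin, 27, 21), (k1, 10, 5), (k1, 38, 30), (k1, 38, 36), (k1, 38, 5), (k1, 6, 5), (x3, 38, 32)}.
Keep only column(s) tid, cid (2 duplicate(s) eliminated): {(10, k1), (27, fin), (38, k1), (38, x3), (6, k1)}

{(10, k1), (27, fin), (38, k1), (38, x3), (6, k1)}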